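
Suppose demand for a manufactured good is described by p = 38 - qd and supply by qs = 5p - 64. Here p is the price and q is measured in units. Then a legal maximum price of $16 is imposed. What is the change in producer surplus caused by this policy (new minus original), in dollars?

-18.5

Rearranging demand gives qd = 38 - p. In a free market, 38 - p = 5p - 64 gives the equilibrium p* = 17, q* = 21.
Since 16 < 17, the ceiling is binding.
At p = 16: qd = 38 - 16 = 22 and qs = 5·16 - 64 = 16.
Producer surplus without the control is ½ · (17 - 12.8) · 21 = 44.1.
With the ceiling, producers sell 16 units at 16, so PS = ½ · (16 - 12.8) · 16 = 25.6.
Change in producer surplus = 25.6 - 44.1 = -18.5.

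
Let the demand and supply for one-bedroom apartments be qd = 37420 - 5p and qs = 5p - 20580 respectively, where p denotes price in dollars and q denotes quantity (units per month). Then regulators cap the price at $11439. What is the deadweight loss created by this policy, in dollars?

Setting quantity demanded equal to quantity supplied, 37420 - 5p = 5p - 20580, gives p* = 5800 and q* = 8420.
The ceiling of 11439 is above the equilibrium price 5800, so it is not binding; the market clears at p* = 5800, q* = 8420.
Since the control does not bind, no trades are prevented and deadweight loss is zero.

0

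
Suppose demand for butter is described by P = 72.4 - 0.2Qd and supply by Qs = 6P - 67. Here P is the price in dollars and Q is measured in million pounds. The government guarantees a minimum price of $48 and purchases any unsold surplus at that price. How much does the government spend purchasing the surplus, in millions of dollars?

4752

Rearranging demand gives Qd = 362 - 5P. Without the control the market clears where 362 - 5P = 6P - 67, i.e. P* = 39 and Q* = 167.
Since 48 > 39, the floor is binding.
At P = 48: Qd = 362 - 5·48 = 122 and Qs = 6·48 - 67 = 221.
Surplus = Qs - Qd = 99.
Government expenditure = surplus × support price = 99 × 48 = 4752.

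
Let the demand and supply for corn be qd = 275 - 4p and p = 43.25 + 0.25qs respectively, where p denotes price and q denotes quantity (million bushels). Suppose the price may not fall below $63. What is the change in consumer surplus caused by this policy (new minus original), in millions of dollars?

Rearranging supply gives qs = 4p - 173. Without the control the market clears where 275 - 4p = 4p - 173, i.e. p* = 56 and q* = 51.
The floor of 63 is above the equilibrium price 56, so it binds.
At p = 63: qd = 275 - 4·63 = 23 and qs = 4·63 - 173 = 79.
Consumer surplus without the control is ½ · (68.75 - 56) · 51 = 325.125.
With the floor, consumers buy 23 units at 63, so CS = ½ · (68.75 - 63) · 23 = 66.125.
Change in consumer surplus = 66.125 - 325.125 = -259.

-259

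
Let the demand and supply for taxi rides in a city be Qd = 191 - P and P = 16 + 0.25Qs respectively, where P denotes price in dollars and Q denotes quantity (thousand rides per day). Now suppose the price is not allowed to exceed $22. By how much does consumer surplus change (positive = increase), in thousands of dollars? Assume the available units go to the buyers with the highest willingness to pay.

-6032

Rearranging supply gives Qs = 4P - 64. In a free market, 191 - P = 4P - 64 gives the equilibrium P* = 51, Q* = 140.
The ceiling of 22 is below the equilibrium price 51, so it binds.
At P = 22: Qd = 191 - 22 = 169 and Qs = 4·22 - 64 = 24.
Consumer surplus without the control is ½ · (191 - 51) · 140 = 9800.
With the ceiling, 24 units are sold at 22 (assume they go to the highest-value buyers). The demand price at Q = 24 is 167, so CS = ½ · [(191 - 22) + (167 - 22)] · 24 = 3768.
Change in consumer surplus = 3768 - 9800 = -6032.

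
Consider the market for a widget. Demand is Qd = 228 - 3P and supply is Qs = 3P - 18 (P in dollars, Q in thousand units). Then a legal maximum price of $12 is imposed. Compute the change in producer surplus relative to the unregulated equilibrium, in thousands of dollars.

Equilibrium: 228 - 3P = 3P - 18, so 246 = 6P and P* = 41, Q* = 105.
Since 12 < 41, the ceiling is binding.
At P = 12: Qd = 228 - 3·12 = 192 and Qs = 3·12 - 18 = 18.
Producer surplus without the control is ½ · (41 - 6) · 105 = 1837.5.
With the ceiling, producers sell 18 units at 12, so PS = ½ · (12 - 6) · 18 = 54.
Change in producer surplus = 54 - 1837.5 = -1783.5.

-1783.5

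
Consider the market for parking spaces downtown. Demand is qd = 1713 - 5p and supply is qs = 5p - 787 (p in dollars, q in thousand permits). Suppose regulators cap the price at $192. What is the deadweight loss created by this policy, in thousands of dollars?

16820

Without the control the market clears where 1713 - 5p = 5p - 787, i.e. p* = 250 and q* = 463.
Since 192 < 250, the ceiling is binding.
At p = 192: qd = 1713 - 5·192 = 753 and qs = 5·192 - 787 = 173.
Quantity traded falls to 173. At q = 173 the demand price is (1713 - 173)/5 = 308 and the supply price is (787 + 173)/5 = 192.
Deadweight loss = ½ · (308 - 192) · (463 - 173) = ½ · 116 · 290 = 16820.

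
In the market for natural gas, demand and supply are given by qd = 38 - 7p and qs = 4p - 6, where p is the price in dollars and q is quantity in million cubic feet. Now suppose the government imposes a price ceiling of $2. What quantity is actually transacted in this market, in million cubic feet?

Equilibrium: 38 - 7p = 4p - 6, so 44 = 11p and p* = 4, q* = 10.
The ceiling of 2 is below the equilibrium price 4, so it binds.
At p = 2: qd = 38 - 7·2 = 24 and qs = 4·2 - 6 = 2.
The quantity actually transacted is the short side, supply: 2.

2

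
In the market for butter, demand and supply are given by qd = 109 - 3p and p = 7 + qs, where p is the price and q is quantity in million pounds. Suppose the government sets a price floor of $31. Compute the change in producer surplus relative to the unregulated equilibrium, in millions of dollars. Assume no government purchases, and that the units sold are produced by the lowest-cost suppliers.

Rearranging supply gives qs = p - 7. Without the control the market clears where 109 - 3p = p - 7, i.e. p* = 29 and q* = 22.
Since 31 > 29, the floor is binding.
At p = 31: qd = 109 - 3·31 = 16 and qs = 31 - 7 = 24.
Producer surplus without the control is ½ · (29 - 7) · 22 = 242.
With the floor, 16 units are sold at 31. The supply price at q = 16 is 23, so PS = ½ · [(31 - 7) + (31 - 23)] · 16 = 256.
Change in producer surplus = 256 - 242 = 14.

14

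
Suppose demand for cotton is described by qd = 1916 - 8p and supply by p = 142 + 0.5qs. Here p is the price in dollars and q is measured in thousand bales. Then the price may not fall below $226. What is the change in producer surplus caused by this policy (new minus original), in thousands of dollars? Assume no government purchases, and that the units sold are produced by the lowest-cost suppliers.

Rearranging supply gives qs = 2p - 284. Setting quantity demanded equal to quantity supplied, 1916 - 8p = 2p - 284, gives p* = 220 and q* = 156.
Since 226 > 220, the floor is binding.
At p = 226: qd = 1916 - 8·226 = 108 and qs = 2·226 - 284 = 168.
Producer surplus without the control is ½ · (220 - 142) · 156 = 6084.
With the floor, 108 units are sold at 226. The supply price at q = 108 is 196, so PS = ½ · [(226 - 142) + (226 - 196)] · 108 = 6156.
Change in producer surplus = 6156 - 6084 = 72.

72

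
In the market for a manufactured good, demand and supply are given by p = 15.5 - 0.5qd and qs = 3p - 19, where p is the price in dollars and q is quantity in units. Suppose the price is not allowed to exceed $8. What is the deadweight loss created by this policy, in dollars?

15

Rearranging demand gives qd = 31 - 2p. In a free market, 31 - 2p = 3p - 19 gives the equilibrium p* = 10, q* = 11.
Since 8 < 10, the ceiling is binding.
At p = 8: qd = 31 - 2·8 = 15 and qs = 3·8 - 19 = 5.
Quantity traded falls to 5. At q = 5 the demand price is (31 - 5)/2 = 13 and the supply price is (19 + 5)/3 = 8.
Deadweight loss = ½ · (13 - 8) · (11 - 5) = ½ · 5 · 6 = 15.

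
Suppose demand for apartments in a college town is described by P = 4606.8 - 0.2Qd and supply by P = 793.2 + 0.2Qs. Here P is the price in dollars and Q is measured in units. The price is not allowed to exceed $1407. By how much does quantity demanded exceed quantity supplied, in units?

Rearranging demand gives Qd = 23034 - 5P; rearranging supply gives Qs = 5P - 3966. Without the control the market clears where 23034 - 5P = 5P - 3966, i.e. P* = 2700 and Q* = 9534.
Because the ceiling (1407) lies below the market-clearing price, it is binding.
At P = 1407: Qd = 23034 - 5·1407 = 15999 and Qs = 5·1407 - 3966 = 3069.
Shortage = Qd - Qs = 15999 - 3069 = 12930.

12930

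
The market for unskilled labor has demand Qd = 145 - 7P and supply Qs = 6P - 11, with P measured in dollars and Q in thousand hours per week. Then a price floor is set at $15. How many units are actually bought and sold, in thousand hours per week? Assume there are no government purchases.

40

Setting quantity demanded equal to quantity supplied, 145 - 7P = 6P - 11, gives P* = 12 and Q* = 61.
The floor of 15 is above the equilibrium price 12, so it binds.
At P = 15: Qd = 145 - 7·15 = 40 and Qs = 6·15 - 11 = 79.
The quantity actually transacted is the short side, demand: 40.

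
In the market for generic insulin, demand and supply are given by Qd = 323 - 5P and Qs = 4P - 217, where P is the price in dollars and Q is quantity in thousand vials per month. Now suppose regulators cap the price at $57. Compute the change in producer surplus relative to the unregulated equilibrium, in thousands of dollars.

-51

Setting quantity demanded equal to quantity supplied, 323 - 5P = 4P - 217, gives P* = 60 and Q* = 23.
The ceiling of 57 is below the equilibrium price 60, so it binds.
At P = 57: Qd = 323 - 5·57 = 38 and Qs = 4·57 - 217 = 11.
Producer surplus without the control is ½ · (60 - 54.25) · 23 = 66.125.
With the ceiling, producers sell 11 units at 57, so PS = ½ · (57 - 54.25) · 11 = 15.125.
Change in producer surplus = 15.125 - 66.125 = -51.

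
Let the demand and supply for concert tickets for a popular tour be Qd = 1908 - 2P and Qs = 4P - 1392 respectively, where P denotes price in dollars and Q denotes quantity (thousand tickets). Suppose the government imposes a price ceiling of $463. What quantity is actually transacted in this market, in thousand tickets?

Equilibrium: 1908 - 2P = 4P - 1392, so 3300 = 6P and P* = 550, Q* = 808.
The ceiling of 463 is below the equilibrium price 550, so it binds.
At P = 463: Qd = 1908 - 2·463 = 982 and Qs = 4·463 - 1392 = 460.
The quantity actually transacted is the short side, supply: 460.

460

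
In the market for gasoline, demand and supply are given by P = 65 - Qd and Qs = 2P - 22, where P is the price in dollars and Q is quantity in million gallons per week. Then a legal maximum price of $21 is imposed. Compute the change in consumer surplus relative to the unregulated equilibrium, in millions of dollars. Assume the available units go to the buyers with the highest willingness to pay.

Rearranging demand gives Qd = 65 - P. Without the control the market clears where 65 - P = 2P - 22, i.e. P* = 29 and Q* = 36.
The ceiling of 21 is below the equilibrium price 29, so it binds.
At P = 21: Qd = 65 - 21 = 44 and Qs = 2·21 - 22 = 20.
Consumer surplus without the control is ½ · (65 - 29) · 36 = 648.
With the ceiling, 20 units are sold at 21 (assume they go to the highest-value buyers). The demand price at Q = 20 is 45, so CS = ½ · [(65 - 21) + (45 - 21)] · 20 = 680.
Change in consumer surplus = 680 - 648 = 32.

32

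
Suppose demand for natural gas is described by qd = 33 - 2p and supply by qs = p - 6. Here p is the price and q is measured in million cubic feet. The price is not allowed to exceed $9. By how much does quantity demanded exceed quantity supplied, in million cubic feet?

Without the control the market clears where 33 - 2p = p - 6, i.e. p* = 13 and q* = 7.
Because the ceiling (9) lies below the market-clearing price, it is binding.
At p = 9: qd = 33 - 2·9 = 15 and qs = 9 - 6 = 3.
Shortage = qd - qs = 15 - 3 = 12.

12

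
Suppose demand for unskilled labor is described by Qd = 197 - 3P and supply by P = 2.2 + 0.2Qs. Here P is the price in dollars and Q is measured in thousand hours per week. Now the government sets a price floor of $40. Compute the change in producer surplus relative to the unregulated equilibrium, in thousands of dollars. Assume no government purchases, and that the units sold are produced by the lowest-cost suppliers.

901.6

Rearranging supply gives Qs = 5P - 11. Equilibrium: 197 - 3P = 5P - 11, so 208 = 8P and P* = 26, Q* = 119.
Because the floor (40) lies above the market-clearing price, it is binding.
At P = 40: Qd = 197 - 3·40 = 77 and Qs = 5·40 - 11 = 189.
Producer surplus without the control is ½ · (26 - 2.2) · 119 = 1416.1.
With the floor, 77 units are sold at 40. The supply price at Q = 77 is 17.6, so PS = ½ · [(40 - 2.2) + (40 - 17.6)] · 77 = 2317.7.
Change in producer surplus = 2317.7 - 1416.1 = 901.6.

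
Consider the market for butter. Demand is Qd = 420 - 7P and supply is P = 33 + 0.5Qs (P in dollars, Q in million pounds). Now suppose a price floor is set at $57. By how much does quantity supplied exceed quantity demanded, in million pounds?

Rearranging supply gives Qs = 2P - 66. Without the control the market clears where 420 - 7P = 2P - 66, i.e. P* = 54 and Q* = 42.
Since 57 > 54, the floor is binding.
At P = 57: Qd = 420 - 7·57 = 21 and Qs = 2·57 - 66 = 48.
Surplus = Qs - Qd = 48 - 21 = 27.

27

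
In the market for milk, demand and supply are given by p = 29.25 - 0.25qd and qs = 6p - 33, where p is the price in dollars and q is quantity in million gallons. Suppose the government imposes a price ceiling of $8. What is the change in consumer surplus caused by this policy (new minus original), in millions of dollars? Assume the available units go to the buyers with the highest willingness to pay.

Rearranging demand gives qd = 117 - 4p. In a free market, 117 - 4p = 6p - 33 gives the equilibrium p* = 15, q* = 57.
Since 8 < 15, the ceiling is binding.
At p = 8: qd = 117 - 4·8 = 85 and qs = 6·8 - 33 = 15.
Consumer surplus without the control is ½ · (29.25 - 15) · 57 = 406.125.
With the ceiling, 15 units are sold at 8 (assume they go to the highest-value buyers). The demand price at q = 15 is 25.5, so CS = ½ · [(29.25 - 8) + (25.5 - 8)] · 15 = 290.625.
Change in consumer surplus = 290.625 - 406.125 = -115.5.

-115.5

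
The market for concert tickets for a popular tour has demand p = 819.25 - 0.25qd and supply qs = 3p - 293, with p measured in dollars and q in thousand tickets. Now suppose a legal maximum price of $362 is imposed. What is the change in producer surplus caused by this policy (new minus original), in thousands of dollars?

Rearranging demand gives qd = 3277 - 4p. In a free market, 3277 - 4p = 3p - 293 gives the equilibrium p* = 510, q* = 1237.
Because the ceiling (362) lies below the market-clearing price, it is binding.
At p = 362: qd = 3277 - 4·362 = 1829 and qs = 3·362 - 293 = 793.
Producer surplus without the control is ½ · (510 - 293/3) · 1237 = 1530169/6.
With the ceiling, producers sell 793 units at 362, so PS = ½ · (362 - 293/3) · 793 = 628849/6.
Change in producer surplus = 628849/6 - 1530169/6 = -150220.

-150220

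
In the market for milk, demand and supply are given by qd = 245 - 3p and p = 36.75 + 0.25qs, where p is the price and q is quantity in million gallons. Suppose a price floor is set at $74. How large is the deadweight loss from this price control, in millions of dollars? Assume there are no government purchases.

850.5

Rearranging supply gives qs = 4p - 147. Setting quantity demanded equal to quantity supplied, 245 - 3p = 4p - 147, gives p* = 56 and q* = 77.
Since 74 > 56, the floor is binding.
At p = 74: qd = 245 - 3·74 = 23 and qs = 4·74 - 147 = 149.
Quantity traded falls to 23. At q = 23 the demand price is (245 - 23)/3 = 74 and the supply price is (147 + 23)/4 = 42.5.
Deadweight loss = ½ · (74 - 42.5) · (77 - 23) = ½ · 31.5 · 54 = 850.5.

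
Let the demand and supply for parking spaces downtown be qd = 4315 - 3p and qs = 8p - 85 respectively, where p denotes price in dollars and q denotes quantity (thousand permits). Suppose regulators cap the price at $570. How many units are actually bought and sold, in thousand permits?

Setting quantity demanded equal to quantity supplied, 4315 - 3p = 8p - 85, gives p* = 400 and q* = 3115.
Since 570 is above p* = 400, the ceiling does not bind and the free-market outcome prevails.

3115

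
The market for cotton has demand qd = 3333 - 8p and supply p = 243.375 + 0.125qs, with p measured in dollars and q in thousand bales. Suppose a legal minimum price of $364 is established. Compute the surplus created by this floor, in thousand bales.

544

Rearranging supply gives qs = 8p - 1947. Setting quantity demanded equal to quantity supplied, 3333 - 8p = 8p - 1947, gives p* = 330 and q* = 693.
Because the floor (364) lies above the market-clearing price, it is binding.
At p = 364: qd = 3333 - 8·364 = 421 and qs = 8·364 - 1947 = 965.
Surplus = qs - qd = 965 - 421 = 544.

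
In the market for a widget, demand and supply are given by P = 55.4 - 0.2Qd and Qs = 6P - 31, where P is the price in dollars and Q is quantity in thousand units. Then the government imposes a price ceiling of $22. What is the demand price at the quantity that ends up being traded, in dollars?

35.2

Rearranging demand gives Qd = 277 - 5P. Equilibrium: 277 - 5P = 6P - 31, so 308 = 11P and P* = 28, Q* = 137.
Since 22 < 28, the ceiling is binding.
At P = 22: Qd = 277 - 5·22 = 167 and Qs = 6·22 - 31 = 101.
Only 101 units reach the market. On the demand curve, the marginal buyer's willingness to pay at Q = 101 is (277 - 101)/5 = 35.2.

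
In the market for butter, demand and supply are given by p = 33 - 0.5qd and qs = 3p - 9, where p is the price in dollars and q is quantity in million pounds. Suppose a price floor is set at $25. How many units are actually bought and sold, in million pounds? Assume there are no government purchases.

16

Rearranging demand gives qd = 66 - 2p. Setting quantity demanded equal to quantity supplied, 66 - 2p = 3p - 9, gives p* = 15 and q* = 36.
The floor of 25 is above the equilibrium price 15, so it binds.
At p = 25: qd = 66 - 2·25 = 16 and qs = 3·25 - 9 = 66.
The quantity actually transacted is the short side, demand: 16.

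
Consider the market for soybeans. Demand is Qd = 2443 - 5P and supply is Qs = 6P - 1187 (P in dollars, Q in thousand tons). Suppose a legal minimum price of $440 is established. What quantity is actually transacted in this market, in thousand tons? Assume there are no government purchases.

243

In a free market, 2443 - 5P = 6P - 1187 gives the equilibrium P* = 330, Q* = 793.
Since 440 > 330, the floor is binding.
At P = 440: Qd = 2443 - 5·440 = 243 and Qs = 6·440 - 1187 = 1453.
The quantity actually transacted is the short side, demand: 243.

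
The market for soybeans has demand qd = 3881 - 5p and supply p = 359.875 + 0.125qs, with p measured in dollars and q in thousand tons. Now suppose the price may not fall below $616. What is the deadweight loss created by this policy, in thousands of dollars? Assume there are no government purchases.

Rearranging supply gives qs = 8p - 2879. Without the control the market clears where 3881 - 5p = 8p - 2879, i.e. p* = 520 and q* = 1281.
The floor of 616 is above the equilibrium price 520, so it binds.
At p = 616: qd = 3881 - 5·616 = 801 and qs = 8·616 - 2879 = 2049.
Quantity traded falls to 801. At q = 801 the demand price is (3881 - 801)/5 = 616 and the supply price is (2879 + 801)/8 = 460.
Deadweight loss = ½ · (616 - 460) · (1281 - 801) = ½ · 156 · 480 = 37440.

37440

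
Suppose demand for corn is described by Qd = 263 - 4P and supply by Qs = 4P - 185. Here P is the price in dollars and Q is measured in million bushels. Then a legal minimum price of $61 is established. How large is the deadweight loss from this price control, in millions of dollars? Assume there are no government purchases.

Without the control the market clears where 263 - 4P = 4P - 185, i.e. P* = 56 and Q* = 39.
Because the floor (61) lies above the market-clearing price, it is binding.
At P = 61: Qd = 263 - 4·61 = 19 and Qs = 4·61 - 185 = 59.
Quantity traded falls to 19. At Q = 19 the demand price is (263 - 19)/4 = 61 and the supply price is (185 + 19)/4 = 51.
Deadweight loss = ½ · (61 - 51) · (39 - 19) = ½ · 10 · 20 = 100.

100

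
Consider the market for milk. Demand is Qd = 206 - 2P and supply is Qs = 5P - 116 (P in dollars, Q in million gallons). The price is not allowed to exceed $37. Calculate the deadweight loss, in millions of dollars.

Setting quantity demanded equal to quantity supplied, 206 - 2P = 5P - 116, gives P* = 46 and Q* = 114.
Because the ceiling (37) lies below the market-clearing price, it is binding.
At P = 37: Qd = 206 - 2·37 = 132 and Qs = 5·37 - 116 = 69.
Quantity traded falls to 69. At Q = 69 the demand price is (206 - 69)/2 = 68.5 and the supply price is (116 + 69)/5 = 37.
Deadweight loss = ½ · (68.5 - 37) · (114 - 69) = ½ · 31.5 · 45 = 708.75.

708.75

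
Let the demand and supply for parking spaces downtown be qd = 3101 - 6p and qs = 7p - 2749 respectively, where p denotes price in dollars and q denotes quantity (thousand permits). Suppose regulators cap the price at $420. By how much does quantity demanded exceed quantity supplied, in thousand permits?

390

Equilibrium: 3101 - 6p = 7p - 2749, so 5850 = 13p and p* = 450, q* = 401.
Because the ceiling (420) lies below the market-clearing price, it is binding.
At p = 420: qd = 3101 - 6·420 = 581 and qs = 7·420 - 2749 = 191.
Shortage = qd - qs = 581 - 191 = 390.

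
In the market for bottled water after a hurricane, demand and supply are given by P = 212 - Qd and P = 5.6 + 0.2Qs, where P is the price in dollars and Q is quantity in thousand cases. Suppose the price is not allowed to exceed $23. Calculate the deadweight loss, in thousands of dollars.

Rearranging demand gives Qd = 212 - P; rearranging supply gives Qs = 5P - 28. In a free market, 212 - P = 5P - 28 gives the equilibrium P* = 40, Q* = 172.
Because the ceiling (23) lies below the market-clearing price, it is binding.
At P = 23: Qd = 212 - 23 = 189 and Qs = 5·23 - 28 = 87.
Quantity traded falls to 87. At Q = 87 the demand price is 212 - 87 = 125 and the supply price is (28 + 87)/5 = 23.
Deadweight loss = ½ · (125 - 23) · (172 - 87) = ½ · 102 · 85 = 4335.

4335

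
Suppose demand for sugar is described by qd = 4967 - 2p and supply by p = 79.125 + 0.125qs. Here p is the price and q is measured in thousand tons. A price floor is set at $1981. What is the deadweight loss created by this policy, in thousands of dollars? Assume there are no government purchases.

Rearranging supply gives qs = 8p - 633. Without the control the market clears where 4967 - 2p = 8p - 633, i.e. p* = 560 and q* = 3847.
The floor of 1981 is above the equilibrium price 560, so it binds.
At p = 1981: qd = 4967 - 2·1981 = 1005 and qs = 8·1981 - 633 = 15215.
Quantity traded falls to 1005. At q = 1005 the demand price is (4967 - 1005)/2 = 1981 and the supply price is (633 + 1005)/8 = 204.75.
Deadweight loss = ½ · (1981 - 204.75) · (3847 - 1005) = ½ · 1776.25 · 2842 = 2524051.25.

2524051.25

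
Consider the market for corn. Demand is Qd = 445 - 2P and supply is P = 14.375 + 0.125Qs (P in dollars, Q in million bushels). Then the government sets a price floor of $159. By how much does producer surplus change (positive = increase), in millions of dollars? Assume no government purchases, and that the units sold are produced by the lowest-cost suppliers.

Rearranging supply gives Qs = 8P - 115. In a free market, 445 - 2P = 8P - 115 gives the equilibrium P* = 56, Q* = 333.
Because the floor (159) lies above the market-clearing price, it is binding.
At P = 159: Qd = 445 - 2·159 = 127 and Qs = 8·159 - 115 = 1157.
Producer surplus without the control is ½ · (56 - 14.375) · 333 = 6930.5625.
With the floor, 127 units are sold at 159. The supply price at Q = 127 is 30.25, so PS = ½ · [(159 - 14.375) + (159 - 30.25)] · 127 = 17359.3125.
Change in producer surplus = 17359.3125 - 6930.5625 = 10428.75.

10428.75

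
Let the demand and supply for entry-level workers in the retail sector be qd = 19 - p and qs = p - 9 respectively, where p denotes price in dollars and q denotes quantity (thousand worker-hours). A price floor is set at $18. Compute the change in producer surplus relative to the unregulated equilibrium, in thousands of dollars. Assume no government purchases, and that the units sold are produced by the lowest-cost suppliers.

-4

Without the control the market clears where 19 - p = p - 9, i.e. p* = 14 and q* = 5.
Since 18 > 14, the floor is binding.
At p = 18: qd = 19 - 18 = 1 and qs = 18 - 9 = 9.
Producer surplus without the control is ½ · (14 - 9) · 5 = 12.5.
With the floor, 1 units are sold at 18. The supply price at q = 1 is 10, so PS = ½ · [(18 - 9) + (18 - 10)] · 1 = 8.5.
Change in producer surplus = 8.5 - 12.5 = -4.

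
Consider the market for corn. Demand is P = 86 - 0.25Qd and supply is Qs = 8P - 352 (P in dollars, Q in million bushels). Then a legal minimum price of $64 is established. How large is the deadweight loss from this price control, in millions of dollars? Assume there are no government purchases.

108

Rearranging demand gives Qd = 344 - 4P. In a free market, 344 - 4P = 8P - 352 gives the equilibrium P* = 58, Q* = 112.
The floor of 64 is above the equilibrium price 58, so it binds.
At P = 64: Qd = 344 - 4·64 = 88 and Qs = 8·64 - 352 = 160.
Quantity traded falls to 88. At Q = 88 the demand price is (344 - 88)/4 = 64 and the supply price is (352 + 88)/8 = 55.
Deadweight loss = ½ · (64 - 55) · (112 - 88) = ½ · 9 · 24 = 108.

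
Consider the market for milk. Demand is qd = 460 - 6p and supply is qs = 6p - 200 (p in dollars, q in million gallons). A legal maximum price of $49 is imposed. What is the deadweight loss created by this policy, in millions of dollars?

216

Setting quantity demanded equal to quantity supplied, 460 - 6p = 6p - 200, gives p* = 55 and q* = 130.
Because the ceiling (49) lies below the market-clearing price, it is binding.
At p = 49: qd = 460 - 6·49 = 166 and qs = 6·49 - 200 = 94.
Quantity traded falls to 94. At q = 94 the demand price is (460 - 94)/6 = 61 and the supply price is (200 + 94)/6 = 49.
Deadweight loss = ½ · (61 - 49) · (130 - 94) = ½ · 12 · 36 = 216.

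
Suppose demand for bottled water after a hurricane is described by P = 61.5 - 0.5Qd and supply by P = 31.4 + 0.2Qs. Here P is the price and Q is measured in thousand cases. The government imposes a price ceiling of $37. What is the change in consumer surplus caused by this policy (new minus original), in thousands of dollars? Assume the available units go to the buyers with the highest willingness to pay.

27.75

Rearranging demand gives Qd = 123 - 2P; rearranging supply gives Qs = 5P - 157. Equilibrium: 123 - 2P = 5P - 157, so 280 = 7P and P* = 40, Q* = 43.
The ceiling of 37 is below the equilibrium price 40, so it binds.
At P = 37: Qd = 123 - 2·37 = 49 and Qs = 5·37 - 157 = 28.
Consumer surplus without the control is ½ · (61.5 - 40) · 43 = 462.25.
With the ceiling, 28 units are sold at 37 (assume they go to the highest-value buyers). The demand price at Q = 28 is 47.5, so CS = ½ · [(61.5 - 37) + (47.5 - 37)] · 28 = 490.
Change in consumer surplus = 490 - 462.25 = 27.75.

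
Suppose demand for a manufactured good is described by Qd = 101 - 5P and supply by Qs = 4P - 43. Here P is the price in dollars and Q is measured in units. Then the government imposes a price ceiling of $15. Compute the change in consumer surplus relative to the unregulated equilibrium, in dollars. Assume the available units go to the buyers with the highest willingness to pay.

Without the control the market clears where 101 - 5P = 4P - 43, i.e. P* = 16 and Q* = 21.
Since 15 < 16, the ceiling is binding.
At P = 15: Qd = 101 - 5·15 = 26 and Qs = 4·15 - 43 = 17.
Consumer surplus without the control is ½ · (20.2 - 16) · 21 = 44.1.
With the ceiling, 17 units are sold at 15 (assume they go to the highest-value buyers). The demand price at Q = 17 is 16.8, so CS = ½ · [(20.2 - 15) + (16.8 - 15)] · 17 = 59.5.
Change in consumer surplus = 59.5 - 44.1 = 15.4.

15.4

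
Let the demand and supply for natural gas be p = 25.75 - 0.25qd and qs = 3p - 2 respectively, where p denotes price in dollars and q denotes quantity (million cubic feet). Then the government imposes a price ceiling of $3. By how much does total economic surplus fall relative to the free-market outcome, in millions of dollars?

378

Rearranging demand gives qd = 103 - 4p. Equilibrium: 103 - 4p = 3p - 2, so 105 = 7p and p* = 15, q* = 43.
Because the ceiling (3) lies below the market-clearing price, it is binding.
At p = 3: qd = 103 - 4·3 = 91 and qs = 3·3 - 2 = 7.
Quantity traded falls to 7. At q = 7 the demand price is (103 - 7)/4 = 24 and the supply price is (2 + 7)/3 = 3.
Deadweight loss = ½ · (24 - 3) · (43 - 7) = ½ · 21 · 36 = 378.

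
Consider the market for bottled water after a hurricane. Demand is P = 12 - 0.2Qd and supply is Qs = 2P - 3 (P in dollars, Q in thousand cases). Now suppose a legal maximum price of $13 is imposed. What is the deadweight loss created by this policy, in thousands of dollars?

Rearranging demand gives Qd = 60 - 5P. In a free market, 60 - 5P = 2P - 3 gives the equilibrium P* = 9, Q* = 15.
The ceiling of 13 is above the equilibrium price 9, so it is not binding; the market clears at P* = 9, Q* = 15.
Since the control does not bind, no trades are prevented and deadweight loss is zero.

0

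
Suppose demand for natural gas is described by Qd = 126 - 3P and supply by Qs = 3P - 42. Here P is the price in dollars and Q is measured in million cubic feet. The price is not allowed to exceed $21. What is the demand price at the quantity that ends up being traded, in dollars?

35

In a free market, 126 - 3P = 3P - 42 gives the equilibrium P* = 28, Q* = 42.
The ceiling of 21 is below the equilibrium price 28, so it binds.
At P = 21: Qd = 126 - 3·21 = 63 and Qs = 3·21 - 42 = 21.
Only 21 units reach the market. On the demand curve, the marginal buyer's willingness to pay at Q = 21 is (126 - 21)/3 = 35.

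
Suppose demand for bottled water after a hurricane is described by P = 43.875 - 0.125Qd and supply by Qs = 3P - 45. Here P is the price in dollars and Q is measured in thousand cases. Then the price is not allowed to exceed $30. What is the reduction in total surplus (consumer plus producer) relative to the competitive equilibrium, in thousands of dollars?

74.25

Rearranging demand gives Qd = 351 - 8P. In a free market, 351 - 8P = 3P - 45 gives the equilibrium P* = 36, Q* = 63.
Since 30 < 36, the ceiling is binding.
At P = 30: Qd = 351 - 8·30 = 111 and Qs = 3·30 - 45 = 45.
Quantity traded falls to 45. At Q = 45 the demand price is (351 - 45)/8 = 38.25 and the supply price is (45 + 45)/3 = 30.
Deadweight loss = ½ · (38.25 - 30) · (63 - 45) = ½ · 8.25 · 18 = 74.25.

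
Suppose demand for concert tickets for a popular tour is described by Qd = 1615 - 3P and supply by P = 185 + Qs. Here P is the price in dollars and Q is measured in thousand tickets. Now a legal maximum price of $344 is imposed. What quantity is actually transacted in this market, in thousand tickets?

159

Rearranging supply gives Qs = P - 185. Without the control the market clears where 1615 - 3P = P - 185, i.e. P* = 450 and Q* = 265.
Since 344 < 450, the ceiling is binding.
At P = 344: Qd = 1615 - 3·344 = 583 and Qs = 344 - 185 = 159.
The quantity actually transacted is the short side, supply: 159.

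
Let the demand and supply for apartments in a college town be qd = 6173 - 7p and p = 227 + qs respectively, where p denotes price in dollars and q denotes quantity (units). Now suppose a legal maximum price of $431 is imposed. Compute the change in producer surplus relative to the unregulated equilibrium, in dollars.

Rearranging supply gives qs = p - 227. Equilibrium: 6173 - 7p = p - 227, so 6400 = 8p and p* = 800, q* = 573.
The ceiling of 431 is below the equilibrium price 800, so it binds.
At p = 431: qd = 6173 - 7·431 = 3156 and qs = 431 - 227 = 204.
Producer surplus without the control is ½ · (800 - 227) · 573 = 164164.5.
With the ceiling, producers sell 204 units at 431, so PS = ½ · (431 - 227) · 204 = 20808.
Change in producer surplus = 20808 - 164164.5 = -143356.5.

-143356.5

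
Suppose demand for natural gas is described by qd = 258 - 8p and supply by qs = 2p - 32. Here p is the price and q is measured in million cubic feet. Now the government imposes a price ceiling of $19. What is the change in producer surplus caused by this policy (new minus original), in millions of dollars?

-160

Setting quantity demanded equal to quantity supplied, 258 - 8p = 2p - 32, gives p* = 29 and q* = 26.
Since 19 < 29, the ceiling is binding.
At p = 19: qd = 258 - 8·19 = 106 and qs = 2·19 - 32 = 6.
Producer surplus without the control is ½ · (29 - 16) · 26 = 169.
With the ceiling, producers sell 6 units at 19, so PS = ½ · (19 - 16) · 6 = 9.
Change in producer surplus = 9 - 169 = -160.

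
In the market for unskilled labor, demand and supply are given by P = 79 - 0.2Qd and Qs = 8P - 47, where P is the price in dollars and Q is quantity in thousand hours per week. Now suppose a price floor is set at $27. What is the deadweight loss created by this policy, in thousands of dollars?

0

Rearranging demand gives Qd = 395 - 5P. Without the control the market clears where 395 - 5P = 8P - 47, i.e. P* = 34 and Q* = 225.
The floor of 27 is below the equilibrium price 34, so it is not binding; the market clears at P* = 34, Q* = 225.
Since the control does not bind, no trades are prevented and deadweight loss is zero.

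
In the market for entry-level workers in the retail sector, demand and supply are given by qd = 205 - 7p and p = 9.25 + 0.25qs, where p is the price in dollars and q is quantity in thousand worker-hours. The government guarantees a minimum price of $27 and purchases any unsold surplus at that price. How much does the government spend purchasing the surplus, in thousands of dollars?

Rearranging supply gives qs = 4p - 37. In a free market, 205 - 7p = 4p - 37 gives the equilibrium p* = 22, q* = 51.
The floor of 27 is above the equilibrium price 22, so it binds.
At p = 27: qd = 205 - 7·27 = 16 and qs = 4·27 - 37 = 71.
Surplus = qs - qd = 55.
Government expenditure = surplus × support price = 55 × 27 = 1485.

1485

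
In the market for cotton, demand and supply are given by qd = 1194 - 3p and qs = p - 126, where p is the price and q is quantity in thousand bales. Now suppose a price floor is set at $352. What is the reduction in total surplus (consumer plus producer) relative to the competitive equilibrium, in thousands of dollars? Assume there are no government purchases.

Setting quantity demanded equal to quantity supplied, 1194 - 3p = p - 126, gives p* = 330 and q* = 204.
Since 352 > 330, the floor is binding.
At p = 352: qd = 1194 - 3·352 = 138 and qs = 352 - 126 = 226.
Quantity traded falls to 138. At q = 138 the demand price is (1194 - 138)/3 = 352 and the supply price is 126 + 138 = 264.
Deadweight loss = ½ · (352 - 264) · (204 - 138) = ½ · 88 · 66 = 2904.

2904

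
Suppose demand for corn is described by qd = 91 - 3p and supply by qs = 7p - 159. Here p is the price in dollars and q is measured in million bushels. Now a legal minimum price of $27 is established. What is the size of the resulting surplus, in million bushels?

20

In a free market, 91 - 3p = 7p - 159 gives the equilibrium p* = 25, q* = 16.
Since 27 > 25, the floor is binding.
At p = 27: qd = 91 - 3·27 = 10 and qs = 7·27 - 159 = 30.
Surplus = qs - qd = 30 - 10 = 20.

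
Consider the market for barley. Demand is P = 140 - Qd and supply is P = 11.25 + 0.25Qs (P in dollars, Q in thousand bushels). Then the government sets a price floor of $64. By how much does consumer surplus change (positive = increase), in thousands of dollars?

-2416.5

Rearranging demand gives Qd = 140 - P; rearranging supply gives Qs = 4P - 45. Setting quantity demanded equal to quantity supplied, 140 - P = 4P - 45, gives P* = 37 and Q* = 103.
The floor of 64 is above the equilibrium price 37, so it binds.
At P = 64: Qd = 140 - 64 = 76 and Qs = 4·64 - 45 = 211.
Consumer surplus without the control is ½ · (140 - 37) · 103 = 5304.5.
With the floor, consumers buy 76 units at 64, so CS = ½ · (140 - 64) · 76 = 2888.
Change in consumer surplus = 2888 - 5304.5 = -2416.5.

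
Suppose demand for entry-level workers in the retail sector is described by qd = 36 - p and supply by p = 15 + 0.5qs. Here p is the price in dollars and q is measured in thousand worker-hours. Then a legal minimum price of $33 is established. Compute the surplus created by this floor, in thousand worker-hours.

Rearranging supply gives qs = 2p - 30. Equilibrium: 36 - p = 2p - 30, so 66 = 3p and p* = 22, q* = 14.
Because the floor (33) lies above the market-clearing price, it is binding.
At p = 33: qd = 36 - 33 = 3 and qs = 2·33 - 30 = 36.
Surplus = qs - qd = 36 - 3 = 33.

33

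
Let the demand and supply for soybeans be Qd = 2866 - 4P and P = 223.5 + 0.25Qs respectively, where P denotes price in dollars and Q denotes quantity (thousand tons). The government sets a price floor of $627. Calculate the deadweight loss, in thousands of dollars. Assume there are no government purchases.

98596

Rearranging supply gives Qs = 4P - 894. Without the control the market clears where 2866 - 4P = 4P - 894, i.e. P* = 470 and Q* = 986.
Since 627 > 470, the floor is binding.
At P = 627: Qd = 2866 - 4·627 = 358 and Qs = 4·627 - 894 = 1614.
Quantity traded falls to 358. At Q = 358 the demand price is (2866 - 358)/4 = 627 and the supply price is (894 + 358)/4 = 313.
Deadweight loss = ½ · (627 - 313) · (986 - 358) = ½ · 314 · 628 = 98596.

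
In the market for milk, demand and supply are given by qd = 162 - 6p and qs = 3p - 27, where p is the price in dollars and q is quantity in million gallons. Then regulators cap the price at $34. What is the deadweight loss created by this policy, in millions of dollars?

0

Without the control the market clears where 162 - 6p = 3p - 27, i.e. p* = 21 and q* = 36.
The ceiling of 34 is above the equilibrium price 21, so it is not binding; the market clears at p* = 21, q* = 36.
Since the control does not bind, no trades are prevented and deadweight loss is zero.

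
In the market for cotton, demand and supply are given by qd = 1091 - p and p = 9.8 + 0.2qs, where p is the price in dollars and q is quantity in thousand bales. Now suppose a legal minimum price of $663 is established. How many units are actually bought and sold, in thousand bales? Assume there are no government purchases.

428

Rearranging supply gives qs = 5p - 49. Setting quantity demanded equal to quantity supplied, 1091 - p = 5p - 49, gives p* = 190 and q* = 901.
Because the floor (663) lies above the market-clearing price, it is binding.
At p = 663: qd = 1091 - 663 = 428 and qs = 5·663 - 49 = 3266.
The quantity actually transacted is the short side, demand: 428.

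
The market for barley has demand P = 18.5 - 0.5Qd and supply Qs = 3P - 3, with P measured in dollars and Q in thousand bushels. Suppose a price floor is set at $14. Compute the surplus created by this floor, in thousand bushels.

30

Rearranging demand gives Qd = 37 - 2P. Without the control the market clears where 37 - 2P = 3P - 3, i.e. P* = 8 and Q* = 21.
The floor of 14 is above the equilibrium price 8, so it binds.
At P = 14: Qd = 37 - 2·14 = 9 and Qs = 3·14 - 3 = 39.
Surplus = Qs - Qd = 39 - 9 = 30.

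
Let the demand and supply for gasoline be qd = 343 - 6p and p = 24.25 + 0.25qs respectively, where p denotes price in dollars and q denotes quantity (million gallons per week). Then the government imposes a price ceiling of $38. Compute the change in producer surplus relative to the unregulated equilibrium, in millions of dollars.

Rearranging supply gives qs = 4p - 97. Without the control the market clears where 343 - 6p = 4p - 97, i.e. p* = 44 and q* = 79.
Since 38 < 44, the ceiling is binding.
At p = 38: qd = 343 - 6·38 = 115 and qs = 4·38 - 97 = 55.
Producer surplus without the control is ½ · (44 - 24.25) · 79 = 780.125.
With the ceiling, producers sell 55 units at 38, so PS = ½ · (38 - 24.25) · 55 = 378.125.
Change in producer surplus = 378.125 - 780.125 = -402.

-402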